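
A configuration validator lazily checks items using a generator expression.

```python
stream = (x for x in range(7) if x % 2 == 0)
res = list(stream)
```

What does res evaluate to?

Step 1: Filter range(7) keeping only even values:
  x=0: even, included
  x=1: odd, excluded
  x=2: even, included
  x=3: odd, excluded
  x=4: even, included
  x=5: odd, excluded
  x=6: even, included
Therefore res = [0, 2, 4, 6].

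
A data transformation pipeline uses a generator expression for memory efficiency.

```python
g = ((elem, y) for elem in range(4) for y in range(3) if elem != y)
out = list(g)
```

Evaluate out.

Step 1: Nested generator over range(4) x range(3) where elem != y:
  (0, 0): excluded (elem == y)
  (0, 1): included
  (0, 2): included
  (1, 0): included
  (1, 1): excluded (elem == y)
  (1, 2): included
  (2, 0): included
  (2, 1): included
  (2, 2): excluded (elem == y)
  (3, 0): included
  (3, 1): included
  (3, 2): included
Therefore out = [(0, 1), (0, 2), (1, 0), (1, 2), (2, 0), (2, 1), (3, 0), (3, 1), (3, 2)].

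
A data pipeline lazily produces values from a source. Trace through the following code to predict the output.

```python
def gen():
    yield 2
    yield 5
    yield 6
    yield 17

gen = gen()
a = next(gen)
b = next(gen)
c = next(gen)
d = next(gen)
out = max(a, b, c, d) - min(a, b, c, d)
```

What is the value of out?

Step 1: Create generator and consume all values:
  a = next(gen) = 2
  b = next(gen) = 5
  c = next(gen) = 6
  d = next(gen) = 17
Step 2: max = 17, min = 2, out = 17 - 2 = 15.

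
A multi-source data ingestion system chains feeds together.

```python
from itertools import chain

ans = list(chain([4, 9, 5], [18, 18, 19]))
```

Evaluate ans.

Step 1: chain() concatenates iterables: [4, 9, 5] + [18, 18, 19].
Therefore ans = [4, 9, 5, 18, 18, 19].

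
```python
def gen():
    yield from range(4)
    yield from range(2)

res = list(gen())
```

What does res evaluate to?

Step 1: Trace yields in order:
  yield 0
  yield 1
  yield 2
  yield 3
  yield 0
  yield 1
Therefore res = [0, 1, 2, 3, 0, 1].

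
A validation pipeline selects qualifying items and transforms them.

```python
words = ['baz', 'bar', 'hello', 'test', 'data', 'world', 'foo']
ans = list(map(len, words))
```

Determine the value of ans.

Step 1: Map len() to each word:
  'baz' -> 3
  'bar' -> 3
  'hello' -> 5
  'test' -> 4
  'data' -> 4
  'world' -> 5
  'foo' -> 3
Therefore ans = [3, 3, 5, 4, 4, 5, 3].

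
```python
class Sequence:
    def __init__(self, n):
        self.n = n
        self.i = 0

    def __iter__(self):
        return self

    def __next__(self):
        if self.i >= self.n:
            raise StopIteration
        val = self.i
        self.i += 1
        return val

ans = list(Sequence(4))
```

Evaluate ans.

Step 1: Sequence(4) creates an iterator counting 0 to 3.
Step 2: list() consumes all values: [0, 1, 2, 3].
Therefore ans = [0, 1, 2, 3].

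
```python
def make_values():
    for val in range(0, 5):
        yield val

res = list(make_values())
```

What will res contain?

Step 1: The generator yields each value from range(0, 5).
Step 2: list() consumes all yields: [0, 1, 2, 3, 4].
Therefore res = [0, 1, 2, 3, 4].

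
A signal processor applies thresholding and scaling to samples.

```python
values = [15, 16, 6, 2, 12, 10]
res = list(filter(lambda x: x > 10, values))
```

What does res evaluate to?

Step 1: Filter elements > 10:
  15: kept
  16: kept
  6: removed
  2: removed
  12: kept
  10: removed
Therefore res = [15, 16, 12].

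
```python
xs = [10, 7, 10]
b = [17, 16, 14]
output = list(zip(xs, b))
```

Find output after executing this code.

Step 1: zip pairs elements at same index:
  Index 0: (10, 17)
  Index 1: (7, 16)
  Index 2: (10, 14)
Therefore output = [(10, 17), (7, 16), (10, 14)].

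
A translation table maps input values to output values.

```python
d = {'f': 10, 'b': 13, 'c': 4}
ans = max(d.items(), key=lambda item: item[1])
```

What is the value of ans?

Step 1: Find item with maximum value:
  ('f', 10)
  ('b', 13)
  ('c', 4)
Step 2: Maximum value is 13 at key 'b'.
Therefore ans = ('b', 13).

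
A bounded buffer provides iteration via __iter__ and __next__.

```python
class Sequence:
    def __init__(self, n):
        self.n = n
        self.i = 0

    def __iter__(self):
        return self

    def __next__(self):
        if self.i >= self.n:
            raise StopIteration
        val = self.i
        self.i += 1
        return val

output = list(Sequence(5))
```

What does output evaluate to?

Step 1: Sequence(5) creates an iterator counting 0 to 4.
Step 2: list() consumes all values: [0, 1, 2, 3, 4].
Therefore output = [0, 1, 2, 3, 4].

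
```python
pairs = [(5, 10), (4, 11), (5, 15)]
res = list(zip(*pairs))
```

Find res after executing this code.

Step 1: zip(*pairs) transposes: unzips [(5, 10), (4, 11), (5, 15)] into separate sequences.
Step 2: First elements: (5, 4, 5), second elements: (10, 11, 15).
Therefore res = [(5, 4, 5), (10, 11, 15)].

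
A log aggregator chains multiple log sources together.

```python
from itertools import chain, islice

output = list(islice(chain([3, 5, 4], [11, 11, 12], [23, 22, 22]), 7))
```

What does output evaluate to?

Step 1: chain([3, 5, 4], [11, 11, 12], [23, 22, 22]) = [3, 5, 4, 11, 11, 12, 23, 22, 22].
Step 2: islice takes first 7 elements: [3, 5, 4, 11, 11, 12, 23].
Therefore output = [3, 5, 4, 11, 11, 12, 23].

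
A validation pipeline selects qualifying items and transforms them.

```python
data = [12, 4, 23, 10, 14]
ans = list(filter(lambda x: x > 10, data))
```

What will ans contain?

Step 1: Filter elements > 10:
  12: kept
  4: removed
  23: kept
  10: removed
  14: kept
Therefore ans = [12, 23, 14].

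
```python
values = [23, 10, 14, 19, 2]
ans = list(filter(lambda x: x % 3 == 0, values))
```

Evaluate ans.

Step 1: Filter elements divisible by 3:
  23 % 3 = 2: removed
  10 % 3 = 1: removed
  14 % 3 = 2: removed
  19 % 3 = 1: removed
  2 % 3 = 2: removed
Therefore ans = [].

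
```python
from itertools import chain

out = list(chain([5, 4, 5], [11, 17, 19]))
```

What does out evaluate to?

Step 1: chain() concatenates iterables: [5, 4, 5] + [11, 17, 19].
Therefore out = [5, 4, 5, 11, 17, 19].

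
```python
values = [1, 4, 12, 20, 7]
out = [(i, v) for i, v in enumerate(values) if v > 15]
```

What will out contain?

Step 1: Filter enumerate([1, 4, 12, 20, 7]) keeping v > 15:
  (0, 1): 1 <= 15, excluded
  (1, 4): 4 <= 15, excluded
  (2, 12): 12 <= 15, excluded
  (3, 20): 20 > 15, included
  (4, 7): 7 <= 15, excluded
Therefore out = [(3, 20)].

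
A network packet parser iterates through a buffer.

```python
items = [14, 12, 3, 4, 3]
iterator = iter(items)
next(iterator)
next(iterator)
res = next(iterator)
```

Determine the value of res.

Step 1: Create iterator over [14, 12, 3, 4, 3].
Step 2: next() consumes 14.
Step 3: next() consumes 12.
Step 4: next() returns 3.
Therefore res = 3.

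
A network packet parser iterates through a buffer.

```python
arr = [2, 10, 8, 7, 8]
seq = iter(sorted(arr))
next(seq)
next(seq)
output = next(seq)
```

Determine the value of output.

Step 1: sorted([2, 10, 8, 7, 8]) = [2, 7, 8, 8, 10].
Step 2: Create iterator and skip 2 elements.
Step 3: next() returns 8.
Therefore output = 8.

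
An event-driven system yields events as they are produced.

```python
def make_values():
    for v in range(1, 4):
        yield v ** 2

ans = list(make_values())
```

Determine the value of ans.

Step 1: For each v in range(1, 4), yield v**2:
  v=1: yield 1**2 = 1
  v=2: yield 2**2 = 4
  v=3: yield 3**2 = 9
Therefore ans = [1, 4, 9].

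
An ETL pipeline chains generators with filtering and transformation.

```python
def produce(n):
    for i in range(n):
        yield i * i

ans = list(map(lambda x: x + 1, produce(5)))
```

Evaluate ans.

Step 1: produce(5) yields squares: [0, 1, 4, 9, 16].
Step 2: map adds 1 to each: [1, 2, 5, 10, 17].
Therefore ans = [1, 2, 5, 10, 17].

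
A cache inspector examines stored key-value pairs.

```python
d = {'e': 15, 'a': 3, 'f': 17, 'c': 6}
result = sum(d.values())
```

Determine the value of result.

Step 1: d.values() = [15, 3, 17, 6].
Step 2: sum = 41.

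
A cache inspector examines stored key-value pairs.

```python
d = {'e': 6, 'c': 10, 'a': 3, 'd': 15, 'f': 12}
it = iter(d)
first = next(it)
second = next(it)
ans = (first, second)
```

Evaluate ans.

Step 1: iter(d) iterates over keys: ['e', 'c', 'a', 'd', 'f'].
Step 2: first = next(it) = 'e', second = next(it) = 'c'.
Therefore ans = ('e', 'c').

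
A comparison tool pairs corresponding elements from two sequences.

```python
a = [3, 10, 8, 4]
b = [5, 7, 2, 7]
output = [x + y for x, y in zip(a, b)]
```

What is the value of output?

Step 1: Add corresponding elements:
  3 + 5 = 8
  10 + 7 = 17
  8 + 2 = 10
  4 + 7 = 11
Therefore output = [8, 17, 10, 11].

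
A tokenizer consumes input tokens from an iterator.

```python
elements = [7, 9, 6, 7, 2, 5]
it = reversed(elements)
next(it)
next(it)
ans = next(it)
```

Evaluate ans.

Step 1: reversed([7, 9, 6, 7, 2, 5]) gives iterator: [5, 2, 7, 6, 9, 7].
Step 2: First next() = 5, second next() = 2.
Step 3: Third next() = 7.
Therefore ans = 7.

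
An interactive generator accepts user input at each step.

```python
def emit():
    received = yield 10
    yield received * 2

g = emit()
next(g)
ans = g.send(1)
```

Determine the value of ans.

Step 1: next(g) advances to first yield, producing 10.
Step 2: send(1) resumes, received = 1.
Step 3: yield received * 2 = 1 * 2 = 2.
Therefore ans = 2.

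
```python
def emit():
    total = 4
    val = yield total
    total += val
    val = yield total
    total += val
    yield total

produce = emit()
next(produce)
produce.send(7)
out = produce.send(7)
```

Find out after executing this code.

Step 1: next() -> yield total=4.
Step 2: send(7) -> val=7, total = 4+7 = 11, yield 11.
Step 3: send(7) -> val=7, total = 11+7 = 18, yield 18.
Therefore out = 18.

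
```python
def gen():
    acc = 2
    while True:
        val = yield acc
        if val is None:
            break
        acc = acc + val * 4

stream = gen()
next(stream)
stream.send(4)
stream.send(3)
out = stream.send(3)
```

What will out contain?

Step 1: next() -> yield acc=2.
Step 2: send(4) -> val=4, acc = 2 + 4*4 = 18, yield 18.
Step 3: send(3) -> val=3, acc = 18 + 3*4 = 30, yield 30.
Step 4: send(3) -> val=3, acc = 30 + 3*4 = 42, yield 42.
Therefore out = 42.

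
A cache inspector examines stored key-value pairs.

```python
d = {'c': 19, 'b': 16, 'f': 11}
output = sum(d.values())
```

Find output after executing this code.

Step 1: d.values() = [19, 16, 11].
Step 2: sum = 46.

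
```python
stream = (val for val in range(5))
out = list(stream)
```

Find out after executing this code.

Step 1: Generator expression iterates range(5): [0, 1, 2, 3, 4].
Step 2: list() collects all values.
Therefore out = [0, 1, 2, 3, 4].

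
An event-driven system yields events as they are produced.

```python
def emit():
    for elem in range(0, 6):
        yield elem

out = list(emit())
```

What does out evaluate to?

Step 1: The generator yields each value from range(0, 6).
Step 2: list() consumes all yields: [0, 1, 2, 3, 4, 5].
Therefore out = [0, 1, 2, 3, 4, 5].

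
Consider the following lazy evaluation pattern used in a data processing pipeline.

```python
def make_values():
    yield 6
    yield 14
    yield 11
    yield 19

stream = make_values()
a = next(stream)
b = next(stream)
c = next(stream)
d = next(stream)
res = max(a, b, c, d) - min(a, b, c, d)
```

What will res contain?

Step 1: Create generator and consume all values:
  a = next(stream) = 6
  b = next(stream) = 14
  c = next(stream) = 11
  d = next(stream) = 19
Step 2: max = 19, min = 6, res = 19 - 6 = 13.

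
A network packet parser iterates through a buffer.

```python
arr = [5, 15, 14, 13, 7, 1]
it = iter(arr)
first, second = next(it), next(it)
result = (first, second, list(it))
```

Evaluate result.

Step 1: Create iterator over [5, 15, 14, 13, 7, 1].
Step 2: first = 5, second = 15.
Step 3: Remaining elements: [14, 13, 7, 1].
Therefore result = (5, 15, [14, 13, 7, 1]).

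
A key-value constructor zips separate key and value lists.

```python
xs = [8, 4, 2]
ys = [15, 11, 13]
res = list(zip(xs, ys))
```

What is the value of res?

Step 1: zip pairs elements at same index:
  Index 0: (8, 15)
  Index 1: (4, 11)
  Index 2: (2, 13)
Therefore res = [(8, 15), (4, 11), (2, 13)].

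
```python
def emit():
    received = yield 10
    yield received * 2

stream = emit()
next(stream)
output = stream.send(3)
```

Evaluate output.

Step 1: next(stream) advances to first yield, producing 10.
Step 2: send(3) resumes, received = 3.
Step 3: yield received * 2 = 3 * 2 = 6.
Therefore output = 6.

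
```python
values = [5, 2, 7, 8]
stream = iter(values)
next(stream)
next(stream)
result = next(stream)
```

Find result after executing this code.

Step 1: Create iterator over [5, 2, 7, 8].
Step 2: next() consumes 5.
Step 3: next() consumes 2.
Step 4: next() returns 7.
Therefore result = 7.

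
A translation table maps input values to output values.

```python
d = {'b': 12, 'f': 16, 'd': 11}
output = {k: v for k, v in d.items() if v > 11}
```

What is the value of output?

Step 1: Filter items where value > 11:
  'b': 12 > 11: kept
  'f': 16 > 11: kept
  'd': 11 <= 11: removed
Therefore output = {'b': 12, 'f': 16}.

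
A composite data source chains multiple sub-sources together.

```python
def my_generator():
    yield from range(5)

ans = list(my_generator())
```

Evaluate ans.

Step 1: yield from delegates to the iterable, yielding each element.
Step 2: Collected values: [0, 1, 2, 3, 4].
Therefore ans = [0, 1, 2, 3, 4].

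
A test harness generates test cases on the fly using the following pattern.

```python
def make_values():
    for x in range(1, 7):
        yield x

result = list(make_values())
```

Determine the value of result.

Step 1: The generator yields each value from range(1, 7).
Step 2: list() consumes all yields: [1, 2, 3, 4, 5, 6].
Therefore result = [1, 2, 3, 4, 5, 6].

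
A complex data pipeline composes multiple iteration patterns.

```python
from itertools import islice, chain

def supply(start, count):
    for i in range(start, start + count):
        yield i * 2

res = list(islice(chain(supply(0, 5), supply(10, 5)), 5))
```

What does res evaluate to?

Step 1: supply(0, 5) yields [0, 2, 4, 6, 8].
Step 2: supply(10, 5) yields [20, 22, 24, 26, 28].
Step 3: chain concatenates: [0, 2, 4, 6, 8, 20, 22, 24, 26, 28].
Step 4: islice takes first 5: [0, 2, 4, 6, 8].
Therefore res = [0, 2, 4, 6, 8].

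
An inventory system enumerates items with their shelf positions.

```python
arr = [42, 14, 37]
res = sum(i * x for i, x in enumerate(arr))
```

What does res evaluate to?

Step 1: Compute i * x for each (i, x) in enumerate([42, 14, 37]):
  i=0, x=42: 0*42 = 0
  i=1, x=14: 1*14 = 14
  i=2, x=37: 2*37 = 74
Step 2: sum = 0 + 14 + 74 = 88.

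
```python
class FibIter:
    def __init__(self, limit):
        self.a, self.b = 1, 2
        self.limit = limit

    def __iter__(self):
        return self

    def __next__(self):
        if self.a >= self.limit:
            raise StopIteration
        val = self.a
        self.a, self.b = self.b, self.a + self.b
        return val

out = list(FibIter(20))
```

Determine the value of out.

Step 1: Fibonacci-like sequence (a=1, b=2) until >= 20:
  Yield 1, then a,b = 2,3
  Yield 2, then a,b = 3,5
  Yield 3, then a,b = 5,8
  Yield 5, then a,b = 8,13
  Yield 8, then a,b = 13,21
  Yield 13, then a,b = 21,34
Step 2: 21 >= 20, stop.
Therefore out = [1, 2, 3, 5, 8, 13].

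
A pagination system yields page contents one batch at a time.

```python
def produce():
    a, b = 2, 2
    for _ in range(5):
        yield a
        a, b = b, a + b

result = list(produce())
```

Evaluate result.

Step 1: Fibonacci-like sequence starting with a=2, b=2:
  Iteration 1: yield a=2, then a,b = 2,4
  Iteration 2: yield a=2, then a,b = 4,6
  Iteration 3: yield a=4, then a,b = 6,10
  Iteration 4: yield a=6, then a,b = 10,16
  Iteration 5: yield a=10, then a,b = 16,26
Therefore result = [2, 2, 4, 6, 10].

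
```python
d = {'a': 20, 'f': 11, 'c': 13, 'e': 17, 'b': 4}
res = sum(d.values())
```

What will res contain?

Step 1: d.values() = [20, 11, 13, 17, 4].
Step 2: sum = 65.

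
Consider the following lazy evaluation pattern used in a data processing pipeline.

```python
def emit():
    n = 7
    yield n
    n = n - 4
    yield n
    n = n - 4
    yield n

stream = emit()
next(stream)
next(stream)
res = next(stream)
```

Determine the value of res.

Step 1: Trace through generator execution:
  Yield 1: n starts at 7, yield 7
  Yield 2: n = 7 - 4 = 3, yield 3
  Yield 3: n = 3 - 4 = -1, yield -1
Step 2: First next() gets 7, second next() gets the second value, third next() yields -1.
Therefore res = -1.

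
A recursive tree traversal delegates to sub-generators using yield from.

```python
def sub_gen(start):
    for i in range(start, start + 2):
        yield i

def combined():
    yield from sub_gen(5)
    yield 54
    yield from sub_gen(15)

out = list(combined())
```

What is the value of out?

Step 1: combined() delegates to sub_gen(5):
  yield 5
  yield 6
Step 2: yield 54
Step 3: Delegates to sub_gen(15):
  yield 15
  yield 16
Therefore out = [5, 6, 54, 15, 16].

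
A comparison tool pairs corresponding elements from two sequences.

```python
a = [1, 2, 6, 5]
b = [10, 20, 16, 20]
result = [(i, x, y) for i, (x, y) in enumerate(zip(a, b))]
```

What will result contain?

Step 1: enumerate(zip(a, b)) gives index with paired elements:
  i=0: (1, 10)
  i=1: (2, 20)
  i=2: (6, 16)
  i=3: (5, 20)
Therefore result = [(0, 1, 10), (1, 2, 20), (2, 6, 16), (3, 5, 20)].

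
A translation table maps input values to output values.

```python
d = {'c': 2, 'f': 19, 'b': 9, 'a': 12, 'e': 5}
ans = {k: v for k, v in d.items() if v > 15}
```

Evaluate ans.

Step 1: Filter items where value > 15:
  'c': 2 <= 15: removed
  'f': 19 > 15: kept
  'b': 9 <= 15: removed
  'a': 12 <= 15: removed
  'e': 5 <= 15: removed
Therefore ans = {'f': 19}.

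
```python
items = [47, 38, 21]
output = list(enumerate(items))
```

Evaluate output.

Step 1: enumerate pairs each element with its index:
  (0, 47)
  (1, 38)
  (2, 21)
Therefore output = [(0, 47), (1, 38), (2, 21)].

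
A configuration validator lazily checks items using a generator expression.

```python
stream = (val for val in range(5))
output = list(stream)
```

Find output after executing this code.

Step 1: Generator expression iterates range(5): [0, 1, 2, 3, 4].
Step 2: list() collects all values.
Therefore output = [0, 1, 2, 3, 4].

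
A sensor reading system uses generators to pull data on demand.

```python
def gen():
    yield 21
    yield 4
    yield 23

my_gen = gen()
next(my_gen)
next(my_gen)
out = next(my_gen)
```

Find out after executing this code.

Step 1: gen() creates a generator.
Step 2: next(my_gen) yields 21 (consumed and discarded).
Step 3: next(my_gen) yields 4 (consumed and discarded).
Step 4: next(my_gen) yields 23, assigned to out.
Therefore out = 23.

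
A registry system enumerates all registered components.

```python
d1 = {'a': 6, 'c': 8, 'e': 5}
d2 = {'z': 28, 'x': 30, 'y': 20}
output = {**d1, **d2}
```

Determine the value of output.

Step 1: Merge d1 and d2 (d2 values override on key conflicts).
Step 2: d1 has keys ['a', 'c', 'e'], d2 has keys ['z', 'x', 'y'].
Therefore output = {'a': 6, 'c': 8, 'e': 5, 'z': 28, 'x': 30, 'y': 20}.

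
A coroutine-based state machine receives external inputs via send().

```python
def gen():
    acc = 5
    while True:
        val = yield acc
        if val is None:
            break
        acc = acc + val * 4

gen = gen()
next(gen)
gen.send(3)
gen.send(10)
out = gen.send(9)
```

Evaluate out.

Step 1: next() -> yield acc=5.
Step 2: send(3) -> val=3, acc = 5 + 3*4 = 17, yield 17.
Step 3: send(10) -> val=10, acc = 17 + 10*4 = 57, yield 57.
Step 4: send(9) -> val=9, acc = 57 + 9*4 = 93, yield 93.
Therefore out = 93.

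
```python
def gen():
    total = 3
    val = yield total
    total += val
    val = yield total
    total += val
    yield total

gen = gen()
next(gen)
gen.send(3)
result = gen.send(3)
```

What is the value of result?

Step 1: next() -> yield total=3.
Step 2: send(3) -> val=3, total = 3+3 = 6, yield 6.
Step 3: send(3) -> val=3, total = 6+3 = 9, yield 9.
Therefore result = 9.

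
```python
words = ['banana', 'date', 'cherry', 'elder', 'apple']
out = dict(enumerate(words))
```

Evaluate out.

Step 1: enumerate pairs indices with words:
  0 -> 'banana'
  1 -> 'date'
  2 -> 'cherry'
  3 -> 'elder'
  4 -> 'apple'
Therefore out = {0: 'banana', 1: 'date', 2: 'cherry', 3: 'elder', 4: 'apple'}.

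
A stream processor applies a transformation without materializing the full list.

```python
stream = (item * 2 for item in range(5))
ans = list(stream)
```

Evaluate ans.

Step 1: For each item in range(5), compute item*2:
  item=0: 0*2 = 0
  item=1: 1*2 = 2
  item=2: 2*2 = 4
  item=3: 3*2 = 6
  item=4: 4*2 = 8
Therefore ans = [0, 2, 4, 6, 8].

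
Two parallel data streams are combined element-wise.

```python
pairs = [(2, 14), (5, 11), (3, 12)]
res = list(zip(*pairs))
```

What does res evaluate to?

Step 1: zip(*pairs) transposes: unzips [(2, 14), (5, 11), (3, 12)] into separate sequences.
Step 2: First elements: (2, 5, 3), second elements: (14, 11, 12).
Therefore res = [(2, 5, 3), (14, 11, 12)].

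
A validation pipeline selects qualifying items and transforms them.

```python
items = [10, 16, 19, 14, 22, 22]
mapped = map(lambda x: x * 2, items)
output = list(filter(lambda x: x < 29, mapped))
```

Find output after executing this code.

Step 1: Map x * 2:
  10 -> 20
  16 -> 32
  19 -> 38
  14 -> 28
  22 -> 44
  22 -> 44
Step 2: Filter for < 29:
  20: kept
  32: removed
  38: removed
  28: kept
  44: removed
  44: removed
Therefore output = [20, 28].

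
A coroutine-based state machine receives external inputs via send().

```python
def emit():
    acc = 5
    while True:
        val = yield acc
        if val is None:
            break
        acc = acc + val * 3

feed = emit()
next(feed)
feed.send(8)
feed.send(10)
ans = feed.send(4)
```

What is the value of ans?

Step 1: next() -> yield acc=5.
Step 2: send(8) -> val=8, acc = 5 + 8*3 = 29, yield 29.
Step 3: send(10) -> val=10, acc = 29 + 10*3 = 59, yield 59.
Step 4: send(4) -> val=4, acc = 59 + 4*3 = 71, yield 71.
Therefore ans = 71.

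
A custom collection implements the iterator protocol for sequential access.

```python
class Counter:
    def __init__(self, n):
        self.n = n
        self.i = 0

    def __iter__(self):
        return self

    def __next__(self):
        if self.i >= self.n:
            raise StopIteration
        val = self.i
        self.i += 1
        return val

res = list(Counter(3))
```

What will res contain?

Step 1: Counter(3) creates an iterator counting 0 to 2.
Step 2: list() consumes all values: [0, 1, 2].
Therefore res = [0, 1, 2].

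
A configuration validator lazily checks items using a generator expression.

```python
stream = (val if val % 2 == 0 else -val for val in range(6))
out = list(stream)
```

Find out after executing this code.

Step 1: For each val in range(6), yield val if even, else -val:
  val=0: even, yield 0
  val=1: odd, yield -1
  val=2: even, yield 2
  val=3: odd, yield -3
  val=4: even, yield 4
  val=5: odd, yield -5
Therefore out = [0, -1, 2, -3, 4, -5].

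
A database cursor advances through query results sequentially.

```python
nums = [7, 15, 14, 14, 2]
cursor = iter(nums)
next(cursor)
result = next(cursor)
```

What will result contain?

Step 1: Create iterator over [7, 15, 14, 14, 2].
Step 2: next() consumes 7.
Step 3: next() returns 15.
Therefore result = 15.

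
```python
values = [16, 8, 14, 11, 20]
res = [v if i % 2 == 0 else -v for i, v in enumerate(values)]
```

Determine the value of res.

Step 1: For each (i, v), keep v if i is even, negate if odd:
  i=0 (even): keep 16
  i=1 (odd): negate to -8
  i=2 (even): keep 14
  i=3 (odd): negate to -11
  i=4 (even): keep 20
Therefore res = [16, -8, 14, -11, 20].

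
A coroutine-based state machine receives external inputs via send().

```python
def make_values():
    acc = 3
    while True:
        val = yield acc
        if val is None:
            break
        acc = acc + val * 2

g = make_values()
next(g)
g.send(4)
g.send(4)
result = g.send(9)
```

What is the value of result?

Step 1: next() -> yield acc=3.
Step 2: send(4) -> val=4, acc = 3 + 4*2 = 11, yield 11.
Step 3: send(4) -> val=4, acc = 11 + 4*2 = 19, yield 19.
Step 4: send(9) -> val=9, acc = 19 + 9*2 = 37, yield 37.
Therefore result = 37.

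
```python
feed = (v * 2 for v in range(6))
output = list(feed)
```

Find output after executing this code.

Step 1: For each v in range(6), compute v*2:
  v=0: 0*2 = 0
  v=1: 1*2 = 2
  v=2: 2*2 = 4
  v=3: 3*2 = 6
  v=4: 4*2 = 8
  v=5: 5*2 = 10
Therefore output = [0, 2, 4, 6, 8, 10].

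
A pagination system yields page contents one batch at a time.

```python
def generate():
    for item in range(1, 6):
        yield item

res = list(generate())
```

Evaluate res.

Step 1: The generator yields each value from range(1, 6).
Step 2: list() consumes all yields: [1, 2, 3, 4, 5].
Therefore res = [1, 2, 3, 4, 5].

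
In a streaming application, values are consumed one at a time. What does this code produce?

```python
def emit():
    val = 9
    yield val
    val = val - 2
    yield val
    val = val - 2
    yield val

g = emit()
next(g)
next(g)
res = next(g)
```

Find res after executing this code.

Step 1: Trace through generator execution:
  Yield 1: val starts at 9, yield 9
  Yield 2: val = 9 - 2 = 7, yield 7
  Yield 3: val = 7 - 2 = 5, yield 5
Step 2: First next() gets 9, second next() gets the second value, third next() yields 5.
Therefore res = 5.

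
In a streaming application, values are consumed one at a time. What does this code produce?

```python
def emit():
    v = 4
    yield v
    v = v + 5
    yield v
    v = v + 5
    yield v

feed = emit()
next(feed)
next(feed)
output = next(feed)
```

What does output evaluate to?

Step 1: Trace through generator execution:
  Yield 1: v starts at 4, yield 4
  Yield 2: v = 4 + 5 = 9, yield 9
  Yield 3: v = 9 + 5 = 14, yield 14
Step 2: First next() gets 4, second next() gets the second value, third next() yields 14.
Therefore output = 14.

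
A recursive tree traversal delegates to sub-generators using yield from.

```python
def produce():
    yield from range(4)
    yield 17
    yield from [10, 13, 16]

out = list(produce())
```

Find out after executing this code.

Step 1: Trace yields in order:
  yield 0
  yield 1
  yield 2
  yield 3
  yield 17
  yield 10
  yield 13
  yield 16
Therefore out = [0, 1, 2, 3, 17, 10, 13, 16].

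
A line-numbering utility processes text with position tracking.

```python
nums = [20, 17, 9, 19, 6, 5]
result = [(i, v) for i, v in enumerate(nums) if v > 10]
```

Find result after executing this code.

Step 1: Filter enumerate([20, 17, 9, 19, 6, 5]) keeping v > 10:
  (0, 20): 20 > 10, included
  (1, 17): 17 > 10, included
  (2, 9): 9 <= 10, excluded
  (3, 19): 19 > 10, included
  (4, 6): 6 <= 10, excluded
  (5, 5): 5 <= 10, excluded
Therefore result = [(0, 20), (1, 17), (3, 19)].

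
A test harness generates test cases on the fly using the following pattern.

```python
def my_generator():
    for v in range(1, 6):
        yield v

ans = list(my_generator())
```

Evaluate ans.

Step 1: The generator yields each value from range(1, 6).
Step 2: list() consumes all yields: [1, 2, 3, 4, 5].
Therefore ans = [1, 2, 3, 4, 5].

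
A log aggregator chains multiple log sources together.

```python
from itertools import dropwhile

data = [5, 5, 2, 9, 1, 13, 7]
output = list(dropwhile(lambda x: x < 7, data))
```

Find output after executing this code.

Step 1: dropwhile drops elements while < 7:
  5 < 7: dropped
  5 < 7: dropped
  2 < 7: dropped
  9: kept (dropping stopped)
Step 2: Remaining elements kept regardless of condition.
Therefore output = [9, 1, 13, 7].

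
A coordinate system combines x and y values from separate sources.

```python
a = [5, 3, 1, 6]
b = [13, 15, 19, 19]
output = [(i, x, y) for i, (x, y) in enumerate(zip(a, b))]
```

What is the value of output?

Step 1: enumerate(zip(a, b)) gives index with paired elements:
  i=0: (5, 13)
  i=1: (3, 15)
  i=2: (1, 19)
  i=3: (6, 19)
Therefore output = [(0, 5, 13), (1, 3, 15), (2, 1, 19), (3, 6, 19)].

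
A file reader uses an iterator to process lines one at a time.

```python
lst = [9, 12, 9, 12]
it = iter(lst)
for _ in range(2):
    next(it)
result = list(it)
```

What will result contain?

Step 1: Create iterator over [9, 12, 9, 12].
Step 2: Advance 2 positions (consuming [9, 12]).
Step 3: list() collects remaining elements: [9, 12].
Therefore result = [9, 12].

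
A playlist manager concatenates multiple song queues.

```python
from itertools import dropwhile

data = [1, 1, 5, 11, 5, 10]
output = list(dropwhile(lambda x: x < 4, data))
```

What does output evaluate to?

Step 1: dropwhile drops elements while < 4:
  1 < 4: dropped
  1 < 4: dropped
  5: kept (dropping stopped)
Step 2: Remaining elements kept regardless of condition.
Therefore output = [5, 11, 5, 10].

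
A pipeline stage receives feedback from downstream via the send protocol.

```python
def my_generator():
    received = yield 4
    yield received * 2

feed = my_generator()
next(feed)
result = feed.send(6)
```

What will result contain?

Step 1: next(feed) advances to first yield, producing 4.
Step 2: send(6) resumes, received = 6.
Step 3: yield received * 2 = 6 * 2 = 12.
Therefore result = 12.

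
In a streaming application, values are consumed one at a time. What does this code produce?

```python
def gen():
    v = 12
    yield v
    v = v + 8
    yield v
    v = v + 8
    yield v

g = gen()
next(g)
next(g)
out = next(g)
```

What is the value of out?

Step 1: Trace through generator execution:
  Yield 1: v starts at 12, yield 12
  Yield 2: v = 12 + 8 = 20, yield 20
  Yield 3: v = 20 + 8 = 28, yield 28
Step 2: First next() gets 12, second next() gets the second value, third next() yields 28.
Therefore out = 28.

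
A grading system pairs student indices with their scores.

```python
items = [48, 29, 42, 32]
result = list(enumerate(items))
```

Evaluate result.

Step 1: enumerate pairs each element with its index:
  (0, 48)
  (1, 29)
  (2, 42)
  (3, 32)
Therefore result = [(0, 48), (1, 29), (2, 42), (3, 32)].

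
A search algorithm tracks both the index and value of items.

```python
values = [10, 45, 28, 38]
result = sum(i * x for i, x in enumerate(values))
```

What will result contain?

Step 1: Compute i * x for each (i, x) in enumerate([10, 45, 28, 38]):
  i=0, x=10: 0*10 = 0
  i=1, x=45: 1*45 = 45
  i=2, x=28: 2*28 = 56
  i=3, x=38: 3*38 = 114
Step 2: sum = 0 + 45 + 56 + 114 = 215.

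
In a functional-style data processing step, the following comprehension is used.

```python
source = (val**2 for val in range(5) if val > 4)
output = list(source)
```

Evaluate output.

Step 1: For range(5), keep val > 4, then square:
  val=0: 0 <= 4, excluded
  val=1: 1 <= 4, excluded
  val=2: 2 <= 4, excluded
  val=3: 3 <= 4, excluded
  val=4: 4 <= 4, excluded
Therefore output = [].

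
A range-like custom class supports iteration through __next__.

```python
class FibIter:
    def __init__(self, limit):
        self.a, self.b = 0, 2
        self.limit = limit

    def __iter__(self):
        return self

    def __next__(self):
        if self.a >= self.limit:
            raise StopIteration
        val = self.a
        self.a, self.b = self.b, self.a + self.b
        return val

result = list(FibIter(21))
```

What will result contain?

Step 1: Fibonacci-like sequence (a=0, b=2) until >= 21:
  Yield 0, then a,b = 2,2
  Yield 2, then a,b = 2,4
  Yield 2, then a,b = 4,6
  Yield 4, then a,b = 6,10
  Yield 6, then a,b = 10,16
  Yield 10, then a,b = 16,26
  Yield 16, then a,b = 26,42
Step 2: 26 >= 21, stop.
Therefore result = [0, 2, 2, 4, 6, 10, 16].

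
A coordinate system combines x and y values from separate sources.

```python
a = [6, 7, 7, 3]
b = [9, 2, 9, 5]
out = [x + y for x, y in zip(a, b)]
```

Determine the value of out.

Step 1: Add corresponding elements:
  6 + 9 = 15
  7 + 2 = 9
  7 + 9 = 16
  3 + 5 = 8
Therefore out = [15, 9, 16, 8].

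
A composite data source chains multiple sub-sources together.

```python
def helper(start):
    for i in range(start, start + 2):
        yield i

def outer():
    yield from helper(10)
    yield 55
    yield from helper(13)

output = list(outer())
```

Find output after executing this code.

Step 1: outer() delegates to helper(10):
  yield 10
  yield 11
Step 2: yield 55
Step 3: Delegates to helper(13):
  yield 13
  yield 14
Therefore output = [10, 11, 55, 13, 14].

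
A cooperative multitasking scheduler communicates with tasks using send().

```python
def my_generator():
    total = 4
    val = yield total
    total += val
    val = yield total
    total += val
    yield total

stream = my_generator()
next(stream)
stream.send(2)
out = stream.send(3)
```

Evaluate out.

Step 1: next() -> yield total=4.
Step 2: send(2) -> val=2, total = 4+2 = 6, yield 6.
Step 3: send(3) -> val=3, total = 6+3 = 9, yield 9.
Therefore out = 9.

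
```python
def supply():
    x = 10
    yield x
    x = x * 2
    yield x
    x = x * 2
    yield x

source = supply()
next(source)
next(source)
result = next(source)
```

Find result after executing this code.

Step 1: Trace through generator execution:
  Yield 1: x starts at 10, yield 10
  Yield 2: x = 10 * 2 = 20, yield 20
  Yield 3: x = 20 * 2 = 40, yield 40
Step 2: First next() gets 10, second next() gets the second value, third next() yields 40.
Therefore result = 40.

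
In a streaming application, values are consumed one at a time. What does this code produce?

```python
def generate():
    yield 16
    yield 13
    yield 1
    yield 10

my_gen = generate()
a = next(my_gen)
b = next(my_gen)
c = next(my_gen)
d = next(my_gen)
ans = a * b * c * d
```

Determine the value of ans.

Step 1: Create generator and consume all values:
  a = next(my_gen) = 16
  b = next(my_gen) = 13
  c = next(my_gen) = 1
  d = next(my_gen) = 10
Step 2: ans = 16 * 13 * 1 * 10 = 2080.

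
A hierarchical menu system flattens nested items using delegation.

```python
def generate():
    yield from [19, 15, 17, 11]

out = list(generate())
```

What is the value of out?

Step 1: yield from delegates to the iterable, yielding each element.
Step 2: Collected values: [19, 15, 17, 11].
Therefore out = [19, 15, 17, 11].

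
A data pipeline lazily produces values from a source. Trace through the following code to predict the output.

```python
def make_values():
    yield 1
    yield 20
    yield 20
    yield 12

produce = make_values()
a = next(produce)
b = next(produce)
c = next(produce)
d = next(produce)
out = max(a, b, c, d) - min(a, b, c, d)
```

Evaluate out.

Step 1: Create generator and consume all values:
  a = next(produce) = 1
  b = next(produce) = 20
  c = next(produce) = 20
  d = next(produce) = 12
Step 2: max = 20, min = 1, out = 20 - 1 = 19.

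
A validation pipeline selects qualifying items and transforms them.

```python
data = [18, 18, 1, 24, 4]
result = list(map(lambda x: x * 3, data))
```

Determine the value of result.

Step 1: Apply lambda x: x * 3 to each element:
  18 -> 54
  18 -> 54
  1 -> 3
  24 -> 72
  4 -> 12
Therefore result = [54, 54, 3, 72, 12].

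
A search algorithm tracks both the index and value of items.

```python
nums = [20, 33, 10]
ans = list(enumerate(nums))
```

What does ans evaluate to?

Step 1: enumerate pairs each element with its index:
  (0, 20)
  (1, 33)
  (2, 10)
Therefore ans = [(0, 20), (1, 33), (2, 10)].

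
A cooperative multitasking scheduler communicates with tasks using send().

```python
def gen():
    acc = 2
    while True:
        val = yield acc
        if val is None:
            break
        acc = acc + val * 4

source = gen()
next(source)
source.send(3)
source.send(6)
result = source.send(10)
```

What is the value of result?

Step 1: next() -> yield acc=2.
Step 2: send(3) -> val=3, acc = 2 + 3*4 = 14, yield 14.
Step 3: send(6) -> val=6, acc = 14 + 6*4 = 38, yield 38.
Step 4: send(10) -> val=10, acc = 38 + 10*4 = 78, yield 78.
Therefore result = 78.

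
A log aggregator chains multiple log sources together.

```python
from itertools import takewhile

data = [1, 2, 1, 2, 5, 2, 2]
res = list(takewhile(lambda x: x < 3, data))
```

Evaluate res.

Step 1: takewhile stops at first element >= 3:
  1 < 3: take
  2 < 3: take
  1 < 3: take
  2 < 3: take
  5 >= 3: stop
Therefore res = [1, 2, 1, 2].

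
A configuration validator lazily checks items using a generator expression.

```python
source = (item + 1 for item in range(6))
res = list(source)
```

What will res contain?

Step 1: For each item in range(6), compute item+1:
  item=0: 0+1 = 1
  item=1: 1+1 = 2
  item=2: 2+1 = 3
  item=3: 3+1 = 4
  item=4: 4+1 = 5
  item=5: 5+1 = 6
Therefore res = [1, 2, 3, 4, 5, 6].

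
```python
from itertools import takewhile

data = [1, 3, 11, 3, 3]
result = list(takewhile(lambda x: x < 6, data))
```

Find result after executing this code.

Step 1: takewhile stops at first element >= 6:
  1 < 6: take
  3 < 6: take
  11 >= 6: stop
Therefore result = [1, 3].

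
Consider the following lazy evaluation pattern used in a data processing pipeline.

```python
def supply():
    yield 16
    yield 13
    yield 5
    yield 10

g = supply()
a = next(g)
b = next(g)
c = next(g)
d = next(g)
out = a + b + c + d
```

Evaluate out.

Step 1: Create generator and consume all values:
  a = next(g) = 16
  b = next(g) = 13
  c = next(g) = 5
  d = next(g) = 10
Step 2: out = 16 + 13 + 5 + 10 = 44.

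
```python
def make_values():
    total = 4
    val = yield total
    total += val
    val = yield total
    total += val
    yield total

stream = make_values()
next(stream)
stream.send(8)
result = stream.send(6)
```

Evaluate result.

Step 1: next() -> yield total=4.
Step 2: send(8) -> val=8, total = 4+8 = 12, yield 12.
Step 3: send(6) -> val=6, total = 12+6 = 18, yield 18.
Therefore result = 18.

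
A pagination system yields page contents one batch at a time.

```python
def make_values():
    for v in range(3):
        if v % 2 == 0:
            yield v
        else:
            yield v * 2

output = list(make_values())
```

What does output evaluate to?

Step 1: For each v in range(3), yield v if even, else v*2:
  v=0 (even): yield 0
  v=1 (odd): yield 1*2 = 2
  v=2 (even): yield 2
Therefore output = [0, 2, 2].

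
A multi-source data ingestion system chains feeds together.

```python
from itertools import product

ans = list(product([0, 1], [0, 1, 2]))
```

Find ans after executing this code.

Step 1: product([0, 1], [0, 1, 2]) gives all pairs:
  (0, 0)
  (0, 1)
  (0, 2)
  (1, 0)
  (1, 1)
  (1, 2)
Therefore ans = [(0, 0), (0, 1), (0, 2), (1, 0), (1, 1), (1, 2)].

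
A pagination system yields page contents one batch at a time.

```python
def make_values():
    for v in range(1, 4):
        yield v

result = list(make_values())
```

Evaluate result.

Step 1: The generator yields each value from range(1, 4).
Step 2: list() consumes all yields: [1, 2, 3].
Therefore result = [1, 2, 3].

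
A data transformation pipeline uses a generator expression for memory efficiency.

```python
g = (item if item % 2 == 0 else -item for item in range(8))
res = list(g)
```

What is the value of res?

Step 1: For each item in range(8), yield item if even, else -item:
  item=0: even, yield 0
  item=1: odd, yield -1
  item=2: even, yield 2
  item=3: odd, yield -3
  item=4: even, yield 4
  item=5: odd, yield -5
  item=6: even, yield 6
  item=7: odd, yield -7
Therefore res = [0, -1, 2, -3, 4, -5, 6, -7].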